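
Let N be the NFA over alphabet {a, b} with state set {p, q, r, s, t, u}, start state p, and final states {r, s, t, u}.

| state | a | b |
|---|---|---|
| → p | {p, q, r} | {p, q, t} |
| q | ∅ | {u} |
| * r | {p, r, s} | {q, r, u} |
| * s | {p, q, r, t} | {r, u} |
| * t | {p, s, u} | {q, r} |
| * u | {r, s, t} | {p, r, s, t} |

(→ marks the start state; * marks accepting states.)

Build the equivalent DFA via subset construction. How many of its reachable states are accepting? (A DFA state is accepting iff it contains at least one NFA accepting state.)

7

Start state of the DFA: {p}.
{p} --a--> {p, q, r}  [new]
{p} --b--> {p, q, t}  [new]
{p, q, r} --a--> {p, q, r, s}  [new]
{p, q, r} --b--> {p, q, r, t, u}  [new]
{p, q, t} --a--> {p, q, r, s, u}  [new]
{p, q, t} --b--> {p, q, r, t, u}  [seen]
{p, q, r, s} --a--> {p, q, r, s, t}  [new]
{p, q, r, s} --b--> {p, q, r, t, u}  [seen]
{p, q, r, t, u} --a--> {p, q, r, s, t, u}  [new]
{p, q, r, t, u} --b--> {p, q, r, s, t, u}  [seen]
{p, q, r, s, u} --a--> {p, q, r, s, t}  [seen]
{p, q, r, s, u} --b--> {p, q, r, s, t, u}  [seen]
{p, q, r, s, t} --a--> {p, q, r, s, t, u}  [seen]
{p, q, r, s, t} --b--> {p, q, r, t, u}  [seen]
{p, q, r, s, t, u} --a--> {p, q, r, s, t, u}  [seen]
{p, q, r, s, t, u} --b--> {p, q, r, s, t, u}  [seen]
Reachable DFA states: {p}, {p, q, r}, {p, q, t}, {p, q, r, s}, {p, q, r, t, u}, {p, q, r, s, u}, {p, q, r, s, t}, {p, q, r, s, t, u}.
Accepting DFA states (contain an NFA accepting state): {p, q, r}, {p, q, t}, {p, q, r, s}, {p, q, r, t, u}, {p, q, r, s, u}, {p, q, r, s, t}, {p, q, r, s, t, u}.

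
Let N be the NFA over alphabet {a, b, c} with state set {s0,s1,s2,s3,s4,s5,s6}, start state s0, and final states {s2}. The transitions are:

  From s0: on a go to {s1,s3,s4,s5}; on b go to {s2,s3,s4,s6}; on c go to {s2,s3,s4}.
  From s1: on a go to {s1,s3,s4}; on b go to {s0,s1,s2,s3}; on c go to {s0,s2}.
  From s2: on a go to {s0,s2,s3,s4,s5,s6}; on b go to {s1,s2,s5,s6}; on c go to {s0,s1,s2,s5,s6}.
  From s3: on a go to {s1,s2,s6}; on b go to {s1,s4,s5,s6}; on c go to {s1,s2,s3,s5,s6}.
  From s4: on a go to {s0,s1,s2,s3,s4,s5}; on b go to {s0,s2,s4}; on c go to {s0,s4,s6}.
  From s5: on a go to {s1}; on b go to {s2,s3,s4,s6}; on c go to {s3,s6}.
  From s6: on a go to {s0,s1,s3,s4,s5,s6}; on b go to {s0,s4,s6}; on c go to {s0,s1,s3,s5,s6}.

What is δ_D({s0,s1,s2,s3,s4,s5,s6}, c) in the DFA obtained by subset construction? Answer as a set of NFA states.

{s0,s1,s2,s3,s4,s5,s6}

δ(s0,c) = {s2,s3,s4}; δ(s1,c) = {s0,s2}; δ(s2,c) = {s0,s1,s2,s5,s6}; δ(s3,c) = {s1,s2,s3,s5,s6}; δ(s4,c) = {s0,s4,s6}; δ(s5,c) = {s3,s6}; δ(s6,c) = {s0,s1,s3,s5,s6}.
Union: {s0,s1,s2,s3,s4,s5,s6}.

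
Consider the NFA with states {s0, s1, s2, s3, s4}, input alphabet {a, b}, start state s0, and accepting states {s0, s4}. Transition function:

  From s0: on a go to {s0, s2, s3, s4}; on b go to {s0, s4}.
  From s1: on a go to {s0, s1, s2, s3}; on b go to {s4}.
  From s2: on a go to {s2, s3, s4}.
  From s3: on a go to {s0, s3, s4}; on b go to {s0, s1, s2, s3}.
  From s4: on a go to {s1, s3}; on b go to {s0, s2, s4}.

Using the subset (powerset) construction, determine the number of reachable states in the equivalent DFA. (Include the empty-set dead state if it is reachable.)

Start state of the DFA: {s0}.
{s0} --a--> {s0, s2, s3, s4}  [new]
{s0} --b--> {s0, s4}  [new]
{s0, s2, s3, s4} --a--> {s0, s1, s2, s3, s4}  [new]
{s0, s2, s3, s4} --b--> {s0, s1, s2, s3, s4}  [seen]
{s0, s4} --a--> {s0, s1, s2, s3, s4}  [seen]
{s0, s4} --b--> {s0, s2, s4}  [new]
{s0, s1, s2, s3, s4} --a--> {s0, s1, s2, s3, s4}  [seen]
{s0, s1, s2, s3, s4} --b--> {s0, s1, s2, s3, s4}  [seen]
{s0, s2, s4} --a--> {s0, s1, s2, s3, s4}  [seen]
{s0, s2, s4} --b--> {s0, s2, s4}  [seen]
Reachable DFA states: {s0}, {s0, s2, s3, s4}, {s0, s4}, {s0, s1, s2, s3, s4}, {s0, s2, s4}.

5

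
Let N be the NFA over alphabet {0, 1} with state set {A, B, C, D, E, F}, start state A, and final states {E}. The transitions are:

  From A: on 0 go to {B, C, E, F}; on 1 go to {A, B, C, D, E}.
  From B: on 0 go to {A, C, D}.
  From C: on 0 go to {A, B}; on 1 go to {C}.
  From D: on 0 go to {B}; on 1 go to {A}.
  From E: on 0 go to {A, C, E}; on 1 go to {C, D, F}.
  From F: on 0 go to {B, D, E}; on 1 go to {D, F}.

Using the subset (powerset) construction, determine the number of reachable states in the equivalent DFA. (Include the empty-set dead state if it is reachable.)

Start state of the DFA: {A}.
{A} --0--> {B, C, E, F}  [new]
{A} --1--> {A, B, C, D, E}  [new]
{B, C, E, F} --0--> {A, B, C, D, E}  [seen]
{B, C, E, F} --1--> {C, D, F}  [new]
{A, B, C, D, E} --0--> {A, B, C, D, E, F}  [new]
{A, B, C, D, E} --1--> {A, B, C, D, E, F}  [seen]
{C, D, F} --0--> {A, B, D, E}  [new]
{C, D, F} --1--> {A, C, D, F}  [new]
{A, B, C, D, E, F} --0--> {A, B, C, D, E, F}  [seen]
{A, B, C, D, E, F} --1--> {A, B, C, D, E, F}  [seen]
{A, B, D, E} --0--> {A, B, C, D, E, F}  [seen]
{A, B, D, E} --1--> {A, B, C, D, E, F}  [seen]
{A, C, D, F} --0--> {A, B, C, D, E, F}  [seen]
{A, C, D, F} --1--> {A, B, C, D, E, F}  [seen]
Reachable DFA states: {A}, {B, C, E, F}, {A, B, C, D, E}, {C, D, F}, {A, B, C, D, E, F}, {A, B, D, E}, {A, C, D, F}.

7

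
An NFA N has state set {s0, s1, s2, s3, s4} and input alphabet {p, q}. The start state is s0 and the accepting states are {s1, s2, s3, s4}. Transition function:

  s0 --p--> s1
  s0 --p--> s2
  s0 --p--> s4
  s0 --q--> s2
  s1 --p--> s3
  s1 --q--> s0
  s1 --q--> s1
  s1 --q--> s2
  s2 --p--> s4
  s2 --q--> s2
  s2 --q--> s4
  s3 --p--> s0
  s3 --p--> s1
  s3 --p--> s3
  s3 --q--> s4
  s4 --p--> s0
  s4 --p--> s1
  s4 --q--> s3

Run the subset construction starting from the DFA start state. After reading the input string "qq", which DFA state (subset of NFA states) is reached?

Start: {s0}.
δ(s0,q) = {s2}.
Union: {s2}.
After q: {s2}.
δ(s2,q) = {s2, s4}.
Union: {s2, s4}.
After q: {s2, s4}.

{s2, s4}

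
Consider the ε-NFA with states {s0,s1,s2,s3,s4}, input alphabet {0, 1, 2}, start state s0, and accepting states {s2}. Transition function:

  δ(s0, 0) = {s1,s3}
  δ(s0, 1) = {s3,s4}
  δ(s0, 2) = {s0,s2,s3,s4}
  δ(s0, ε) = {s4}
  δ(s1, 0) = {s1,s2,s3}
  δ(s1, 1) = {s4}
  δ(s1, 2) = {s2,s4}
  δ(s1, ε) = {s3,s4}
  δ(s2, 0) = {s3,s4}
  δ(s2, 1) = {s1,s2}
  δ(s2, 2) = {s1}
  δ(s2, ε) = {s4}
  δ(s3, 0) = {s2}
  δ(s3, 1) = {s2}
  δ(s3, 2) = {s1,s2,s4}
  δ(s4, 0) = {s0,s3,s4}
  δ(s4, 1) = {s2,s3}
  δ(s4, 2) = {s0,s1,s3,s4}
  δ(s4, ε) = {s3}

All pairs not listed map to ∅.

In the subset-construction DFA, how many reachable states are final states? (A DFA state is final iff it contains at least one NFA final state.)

Start state of the DFA: {s0,s3,s4} (ε-closure of the NFA start).
{s0,s3,s4} --0--> {s0,s1,s2,s3,s4}  [new]
{s0,s3,s4} --1--> {s2,s3,s4}  [new]
{s0,s3,s4} --2--> {s0,s1,s2,s3,s4}  [seen]
{s0,s1,s2,s3,s4} --0--> {s0,s1,s2,s3,s4}  [seen]
{s0,s1,s2,s3,s4} --1--> {s1,s2,s3,s4}  [new]
{s0,s1,s2,s3,s4} --2--> {s0,s1,s2,s3,s4}  [seen]
{s2,s3,s4} --0--> {s0,s2,s3,s4}  [new]
{s2,s3,s4} --1--> {s1,s2,s3,s4}  [seen]
{s2,s3,s4} --2--> {s0,s1,s2,s3,s4}  [seen]
{s1,s2,s3,s4} --0--> {s0,s1,s2,s3,s4}  [seen]
{s1,s2,s3,s4} --1--> {s1,s2,s3,s4}  [seen]
{s1,s2,s3,s4} --2--> {s0,s1,s2,s3,s4}  [seen]
{s0,s2,s3,s4} --0--> {s0,s1,s2,s3,s4}  [seen]
{s0,s2,s3,s4} --1--> {s1,s2,s3,s4}  [seen]
{s0,s2,s3,s4} --2--> {s0,s1,s2,s3,s4}  [seen]
Reachable DFA states: {s0,s3,s4}, {s0,s1,s2,s3,s4}, {s2,s3,s4}, {s1,s2,s3,s4}, {s0,s2,s3,s4}.
Accepting DFA states (contain an NFA accepting state): {s0,s1,s2,s3,s4}, {s2,s3,s4}, {s1,s2,s3,s4}, {s0,s2,s3,s4}.

4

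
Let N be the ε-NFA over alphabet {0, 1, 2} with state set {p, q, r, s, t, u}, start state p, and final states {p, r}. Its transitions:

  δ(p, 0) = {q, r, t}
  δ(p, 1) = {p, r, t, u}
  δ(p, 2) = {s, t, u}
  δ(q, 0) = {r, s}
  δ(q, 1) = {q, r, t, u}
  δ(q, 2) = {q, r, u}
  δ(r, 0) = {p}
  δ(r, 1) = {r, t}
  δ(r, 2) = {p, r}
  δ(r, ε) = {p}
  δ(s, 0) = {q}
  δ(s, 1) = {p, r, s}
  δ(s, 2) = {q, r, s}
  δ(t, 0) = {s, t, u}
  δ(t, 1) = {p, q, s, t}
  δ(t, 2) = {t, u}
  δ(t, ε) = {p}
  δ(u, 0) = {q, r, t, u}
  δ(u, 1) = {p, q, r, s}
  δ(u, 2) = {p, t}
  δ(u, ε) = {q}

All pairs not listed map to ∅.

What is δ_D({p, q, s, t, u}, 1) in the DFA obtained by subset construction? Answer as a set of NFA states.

δ(p,1) = {p, r, t, u}; δ(q,1) = {q, r, t, u}; δ(s,1) = {p, r, s}; δ(t,1) = {p, q, s, t}; δ(u,1) = {p, q, r, s}.
Union: {p, q, r, s, t, u}.

{p, q, r, s, t, u}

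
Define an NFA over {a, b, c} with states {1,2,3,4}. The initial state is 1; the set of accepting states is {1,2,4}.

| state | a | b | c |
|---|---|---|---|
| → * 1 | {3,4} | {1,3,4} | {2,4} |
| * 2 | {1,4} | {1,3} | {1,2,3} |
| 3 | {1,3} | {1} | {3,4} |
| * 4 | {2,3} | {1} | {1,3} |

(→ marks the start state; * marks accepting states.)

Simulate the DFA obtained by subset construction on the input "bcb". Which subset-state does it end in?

{1,3,4}

Start: {1}.
δ(1,b) = {1,3,4}.
Union: {1,3,4}.
After b: {1,3,4}.
δ(1,c) = {2,4}; δ(3,c) = {3,4}; δ(4,c) = {1,3}.
Union: {1,2,3,4}.
After c: {1,2,3,4}.
δ(1,b) = {1,3,4}; δ(2,b) = {1,3}; δ(3,b) = {1}; δ(4,b) = {1}.
Union: {1,3,4}.
After b: {1,3,4}.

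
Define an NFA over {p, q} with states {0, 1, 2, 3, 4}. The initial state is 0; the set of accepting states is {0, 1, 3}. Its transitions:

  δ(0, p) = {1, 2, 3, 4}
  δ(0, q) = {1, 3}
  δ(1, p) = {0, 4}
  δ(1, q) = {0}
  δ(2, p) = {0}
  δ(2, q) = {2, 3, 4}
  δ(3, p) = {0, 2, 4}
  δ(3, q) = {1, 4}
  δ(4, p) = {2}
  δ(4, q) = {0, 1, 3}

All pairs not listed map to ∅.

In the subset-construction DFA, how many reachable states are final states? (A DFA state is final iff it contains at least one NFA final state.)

Start state of the DFA: {0}.
{0} --p--> {1, 2, 3, 4}  [new]
{0} --q--> {1, 3}  [new]
{1, 2, 3, 4} --p--> {0, 2, 4}  [new]
{1, 2, 3, 4} --q--> {0, 1, 2, 3, 4}  [new]
{1, 3} --p--> {0, 2, 4}  [seen]
{1, 3} --q--> {0, 1, 4}  [new]
{0, 2, 4} --p--> {0, 1, 2, 3, 4}  [seen]
{0, 2, 4} --q--> {0, 1, 2, 3, 4}  [seen]
{0, 1, 2, 3, 4} --p--> {0, 1, 2, 3, 4}  [seen]
{0, 1, 2, 3, 4} --q--> {0, 1, 2, 3, 4}  [seen]
{0, 1, 4} --p--> {0, 1, 2, 3, 4}  [seen]
{0, 1, 4} --q--> {0, 1, 3}  [new]
{0, 1, 3} --p--> {0, 1, 2, 3, 4}  [seen]
{0, 1, 3} --q--> {0, 1, 3, 4}  [new]
{0, 1, 3, 4} --p--> {0, 1, 2, 3, 4}  [seen]
{0, 1, 3, 4} --q--> {0, 1, 3, 4}  [seen]
Reachable DFA states: {0}, {1, 2, 3, 4}, {1, 3}, {0, 2, 4}, {0, 1, 2, 3, 4}, {0, 1, 4}, {0, 1, 3}, {0, 1, 3, 4}.
Accepting DFA states (contain an NFA accepting state): {0}, {1, 2, 3, 4}, {1, 3}, {0, 2, 4}, {0, 1, 2, 3, 4}, {0, 1, 4}, {0, 1, 3}, {0, 1, 3, 4}.

8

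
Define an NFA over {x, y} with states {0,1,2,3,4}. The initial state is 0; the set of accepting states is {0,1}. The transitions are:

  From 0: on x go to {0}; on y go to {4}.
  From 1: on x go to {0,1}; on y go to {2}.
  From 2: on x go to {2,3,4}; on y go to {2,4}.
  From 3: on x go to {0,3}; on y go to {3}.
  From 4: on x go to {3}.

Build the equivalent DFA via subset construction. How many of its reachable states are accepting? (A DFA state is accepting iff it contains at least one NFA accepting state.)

Start state of the DFA: {0}.
{0} --x--> {0}  [seen]
{0} --y--> {4}  [new]
{4} --x--> {3}  [new]
{4} --y--> ∅  [new]
{3} --x--> {0,3}  [new]
{3} --y--> {3}  [seen]
∅ --x--> ∅  [seen]
∅ --y--> ∅  [seen]
{0,3} --x--> {0,3}  [seen]
{0,3} --y--> {3,4}  [new]
{3,4} --x--> {0,3}  [seen]
{3,4} --y--> {3}  [seen]
Reachable DFA states: {0}, {4}, {3}, ∅, {0,3}, {3,4}.
Accepting DFA states (contain an NFA accepting state): {0}, {0,3}.

2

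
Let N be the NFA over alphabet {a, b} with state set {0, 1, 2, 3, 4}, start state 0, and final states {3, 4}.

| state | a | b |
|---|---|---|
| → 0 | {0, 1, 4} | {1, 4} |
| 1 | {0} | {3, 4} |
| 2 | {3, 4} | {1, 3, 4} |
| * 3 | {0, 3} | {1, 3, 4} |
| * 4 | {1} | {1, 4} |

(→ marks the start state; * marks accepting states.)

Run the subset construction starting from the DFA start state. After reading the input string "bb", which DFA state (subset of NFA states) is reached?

{1, 3, 4}

Start: {0}.
δ(0,b) = {1, 4}.
Union: {1, 4}.
After b: {1, 4}.
δ(1,b) = {3, 4}; δ(4,b) = {1, 4}.
Union: {1, 3, 4}.
After b: {1, 3, 4}.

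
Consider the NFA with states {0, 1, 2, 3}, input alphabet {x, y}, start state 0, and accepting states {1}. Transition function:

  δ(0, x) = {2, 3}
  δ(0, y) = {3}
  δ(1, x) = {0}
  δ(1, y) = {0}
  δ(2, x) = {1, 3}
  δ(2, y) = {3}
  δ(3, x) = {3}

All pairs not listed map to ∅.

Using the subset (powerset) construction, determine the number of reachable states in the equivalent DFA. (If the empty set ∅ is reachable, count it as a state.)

6

Start state of the DFA: {0}.
{0} --x--> {2, 3}  [new]
{0} --y--> {3}  [new]
{2, 3} --x--> {1, 3}  [new]
{2, 3} --y--> {3}  [seen]
{3} --x--> {3}  [seen]
{3} --y--> ∅  [new]
{1, 3} --x--> {0, 3}  [new]
{1, 3} --y--> {0}  [seen]
∅ --x--> ∅  [seen]
∅ --y--> ∅  [seen]
{0, 3} --x--> {2, 3}  [seen]
{0, 3} --y--> {3}  [seen]
Reachable DFA states: {0}, {2, 3}, {3}, {1, 3}, ∅, {0, 3}.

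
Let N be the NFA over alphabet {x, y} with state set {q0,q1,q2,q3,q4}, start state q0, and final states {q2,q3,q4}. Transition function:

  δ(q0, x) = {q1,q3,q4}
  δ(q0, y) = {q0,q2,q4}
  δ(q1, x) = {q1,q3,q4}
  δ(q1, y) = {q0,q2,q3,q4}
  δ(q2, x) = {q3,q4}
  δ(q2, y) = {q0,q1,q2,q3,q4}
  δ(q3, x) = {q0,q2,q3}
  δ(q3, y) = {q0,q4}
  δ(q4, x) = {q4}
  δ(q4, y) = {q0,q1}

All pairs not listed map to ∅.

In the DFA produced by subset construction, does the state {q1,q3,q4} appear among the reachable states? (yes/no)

Start state of the DFA: {q0}.
{q0} --x--> {q1,q3,q4}  [new]
{q0} --y--> {q0,q2,q4}  [new]
{q1,q3,q4} --x--> {q0,q1,q2,q3,q4}  [new]
{q1,q3,q4} --y--> {q0,q1,q2,q3,q4}  [seen]
{q0,q2,q4} --x--> {q1,q3,q4}  [seen]
{q0,q2,q4} --y--> {q0,q1,q2,q3,q4}  [seen]
{q0,q1,q2,q3,q4} --x--> {q0,q1,q2,q3,q4}  [seen]
{q0,q1,q2,q3,q4} --y--> {q0,q1,q2,q3,q4}  [seen]
Reachable DFA states: {q0}, {q1,q3,q4}, {q0,q2,q4}, {q0,q1,q2,q3,q4}.
{q1,q3,q4} is among them.

yes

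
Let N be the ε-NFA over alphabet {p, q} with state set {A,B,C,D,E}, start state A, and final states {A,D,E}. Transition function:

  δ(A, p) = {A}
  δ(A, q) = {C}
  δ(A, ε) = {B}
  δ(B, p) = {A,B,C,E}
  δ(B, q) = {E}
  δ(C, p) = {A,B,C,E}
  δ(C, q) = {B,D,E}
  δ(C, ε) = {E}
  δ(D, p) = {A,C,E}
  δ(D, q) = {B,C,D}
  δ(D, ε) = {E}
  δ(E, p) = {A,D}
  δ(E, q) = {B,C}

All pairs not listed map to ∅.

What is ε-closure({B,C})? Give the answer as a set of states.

{B,C,E}

Begin with {B,C}.
C →ε {E}; add E.
ε-closure = {B,C,E}.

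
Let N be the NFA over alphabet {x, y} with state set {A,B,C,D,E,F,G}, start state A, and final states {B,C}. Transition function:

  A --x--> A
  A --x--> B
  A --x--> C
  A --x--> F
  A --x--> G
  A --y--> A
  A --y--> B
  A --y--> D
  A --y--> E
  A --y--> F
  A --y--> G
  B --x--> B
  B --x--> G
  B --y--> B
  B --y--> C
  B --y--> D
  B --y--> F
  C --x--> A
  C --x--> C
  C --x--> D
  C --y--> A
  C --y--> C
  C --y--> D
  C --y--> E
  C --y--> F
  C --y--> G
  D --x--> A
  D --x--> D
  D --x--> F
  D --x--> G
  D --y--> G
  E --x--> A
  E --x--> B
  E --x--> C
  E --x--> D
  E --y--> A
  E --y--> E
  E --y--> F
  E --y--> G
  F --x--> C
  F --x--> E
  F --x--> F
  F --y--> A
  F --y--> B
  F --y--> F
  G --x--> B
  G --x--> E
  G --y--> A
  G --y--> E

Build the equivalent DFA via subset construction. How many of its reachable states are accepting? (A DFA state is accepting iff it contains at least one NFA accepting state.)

3

Start state of the DFA: {A}.
{A} --x--> {A,B,C,F,G}  [new]
{A} --y--> {A,B,D,E,F,G}  [new]
{A,B,C,F,G} --x--> {A,B,C,D,E,F,G}  [new]
{A,B,C,F,G} --y--> {A,B,C,D,E,F,G}  [seen]
{A,B,D,E,F,G} --x--> {A,B,C,D,E,F,G}  [seen]
{A,B,D,E,F,G} --y--> {A,B,C,D,E,F,G}  [seen]
{A,B,C,D,E,F,G} --x--> {A,B,C,D,E,F,G}  [seen]
{A,B,C,D,E,F,G} --y--> {A,B,C,D,E,F,G}  [seen]
Reachable DFA states: {A}, {A,B,C,F,G}, {A,B,D,E,F,G}, {A,B,C,D,E,F,G}.
Accepting DFA states (contain an NFA accepting state): {A,B,C,F,G}, {A,B,D,E,F,G}, {A,B,C,D,E,F,G}.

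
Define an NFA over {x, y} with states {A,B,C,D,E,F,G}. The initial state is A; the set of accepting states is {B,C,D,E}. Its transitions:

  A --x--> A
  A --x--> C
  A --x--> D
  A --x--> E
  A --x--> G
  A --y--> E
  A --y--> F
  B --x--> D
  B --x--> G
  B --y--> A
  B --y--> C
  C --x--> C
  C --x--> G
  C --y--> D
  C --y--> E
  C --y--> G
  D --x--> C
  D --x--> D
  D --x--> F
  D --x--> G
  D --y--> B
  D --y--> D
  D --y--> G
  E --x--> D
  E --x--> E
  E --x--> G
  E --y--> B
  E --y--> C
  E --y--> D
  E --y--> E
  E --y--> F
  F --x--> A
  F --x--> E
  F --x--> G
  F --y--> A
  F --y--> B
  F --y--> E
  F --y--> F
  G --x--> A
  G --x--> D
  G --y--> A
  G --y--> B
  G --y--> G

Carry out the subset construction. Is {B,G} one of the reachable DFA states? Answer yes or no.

no

Start state of the DFA: {A}.
{A} --x--> {A,C,D,E,G}  [new]
{A} --y--> {E,F}  [new]
{A,C,D,E,G} --x--> {A,C,D,E,F,G}  [new]
{A,C,D,E,G} --y--> {A,B,C,D,E,F,G}  [new]
{E,F} --x--> {A,D,E,G}  [new]
{E,F} --y--> {A,B,C,D,E,F}  [new]
{A,C,D,E,F,G} --x--> {A,C,D,E,F,G}  [seen]
{A,C,D,E,F,G} --y--> {A,B,C,D,E,F,G}  [seen]
{A,B,C,D,E,F,G} --x--> {A,C,D,E,F,G}  [seen]
{A,B,C,D,E,F,G} --y--> {A,B,C,D,E,F,G}  [seen]
{A,D,E,G} --x--> {A,C,D,E,F,G}  [seen]
{A,D,E,G} --y--> {A,B,C,D,E,F,G}  [seen]
{A,B,C,D,E,F} --x--> {A,C,D,E,F,G}  [seen]
{A,B,C,D,E,F} --y--> {A,B,C,D,E,F,G}  [seen]
Reachable DFA states: {A}, {A,C,D,E,G}, {E,F}, {A,C,D,E,F,G}, {A,B,C,D,E,F,G}, {A,D,E,G}, {A,B,C,D,E,F}.
{B,G} is not among them.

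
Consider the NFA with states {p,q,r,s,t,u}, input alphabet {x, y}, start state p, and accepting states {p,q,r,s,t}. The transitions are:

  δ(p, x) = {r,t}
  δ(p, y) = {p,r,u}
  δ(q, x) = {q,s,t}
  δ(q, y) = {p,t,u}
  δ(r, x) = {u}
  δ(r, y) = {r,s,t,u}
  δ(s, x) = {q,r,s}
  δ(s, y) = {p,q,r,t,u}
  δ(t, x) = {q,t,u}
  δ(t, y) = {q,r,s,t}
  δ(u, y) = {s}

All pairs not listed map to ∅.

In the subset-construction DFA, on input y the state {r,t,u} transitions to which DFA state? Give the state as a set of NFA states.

{q,r,s,t,u}

δ(r,y) = {r,s,t,u}; δ(t,y) = {q,r,s,t}; δ(u,y) = {s}.
Union: {q,r,s,t,u}.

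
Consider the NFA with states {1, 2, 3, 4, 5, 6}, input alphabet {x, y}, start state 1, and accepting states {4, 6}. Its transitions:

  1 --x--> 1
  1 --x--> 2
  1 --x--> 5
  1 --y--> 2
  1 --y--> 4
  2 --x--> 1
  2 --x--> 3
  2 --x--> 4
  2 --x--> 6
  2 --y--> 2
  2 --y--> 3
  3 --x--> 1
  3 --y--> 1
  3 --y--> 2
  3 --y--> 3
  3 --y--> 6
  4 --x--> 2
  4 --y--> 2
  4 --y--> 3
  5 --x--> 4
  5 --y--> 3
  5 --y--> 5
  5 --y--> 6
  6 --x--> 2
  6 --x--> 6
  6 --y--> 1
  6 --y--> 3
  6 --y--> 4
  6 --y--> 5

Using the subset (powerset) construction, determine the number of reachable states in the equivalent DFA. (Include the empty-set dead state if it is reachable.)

Start state of the DFA: {1}.
{1} --x--> {1, 2, 5}  [new]
{1} --y--> {2, 4}  [new]
{1, 2, 5} --x--> {1, 2, 3, 4, 5, 6}  [new]
{1, 2, 5} --y--> {2, 3, 4, 5, 6}  [new]
{2, 4} --x--> {1, 2, 3, 4, 6}  [new]
{2, 4} --y--> {2, 3}  [new]
{1, 2, 3, 4, 5, 6} --x--> {1, 2, 3, 4, 5, 6}  [seen]
{1, 2, 3, 4, 5, 6} --y--> {1, 2, 3, 4, 5, 6}  [seen]
{2, 3, 4, 5, 6} --x--> {1, 2, 3, 4, 6}  [seen]
{2, 3, 4, 5, 6} --y--> {1, 2, 3, 4, 5, 6}  [seen]
{1, 2, 3, 4, 6} --x--> {1, 2, 3, 4, 5, 6}  [seen]
{1, 2, 3, 4, 6} --y--> {1, 2, 3, 4, 5, 6}  [seen]
{2, 3} --x--> {1, 3, 4, 6}  [new]
{2, 3} --y--> {1, 2, 3, 6}  [new]
{1, 3, 4, 6} --x--> {1, 2, 5, 6}  [new]
{1, 3, 4, 6} --y--> {1, 2, 3, 4, 5, 6}  [seen]
{1, 2, 3, 6} --x--> {1, 2, 3, 4, 5, 6}  [seen]
{1, 2, 3, 6} --y--> {1, 2, 3, 4, 5, 6}  [seen]
{1, 2, 5, 6} --x--> {1, 2, 3, 4, 5, 6}  [seen]
{1, 2, 5, 6} --y--> {1, 2, 3, 4, 5, 6}  [seen]
Reachable DFA states: {1}, {1, 2, 5}, {2, 4}, {1, 2, 3, 4, 5, 6}, {2, 3, 4, 5, 6}, {1, 2, 3, 4, 6}, {2, 3}, {1, 3, 4, 6}, {1, 2, 3, 6}, {1, 2, 5, 6}.

10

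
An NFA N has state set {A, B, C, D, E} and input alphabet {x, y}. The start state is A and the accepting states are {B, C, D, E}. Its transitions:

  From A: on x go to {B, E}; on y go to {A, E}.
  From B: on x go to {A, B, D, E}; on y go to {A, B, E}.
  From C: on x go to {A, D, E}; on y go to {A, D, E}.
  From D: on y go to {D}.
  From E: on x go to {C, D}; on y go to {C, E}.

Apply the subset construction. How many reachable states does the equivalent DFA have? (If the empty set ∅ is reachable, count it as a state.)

8

Start state of the DFA: {A}.
{A} --x--> {B, E}  [new]
{A} --y--> {A, E}  [new]
{B, E} --x--> {A, B, C, D, E}  [new]
{B, E} --y--> {A, B, C, E}  [new]
{A, E} --x--> {B, C, D, E}  [new]
{A, E} --y--> {A, C, E}  [new]
{A, B, C, D, E} --x--> {A, B, C, D, E}  [seen]
{A, B, C, D, E} --y--> {A, B, C, D, E}  [seen]
{A, B, C, E} --x--> {A, B, C, D, E}  [seen]
{A, B, C, E} --y--> {A, B, C, D, E}  [seen]
{B, C, D, E} --x--> {A, B, C, D, E}  [seen]
{B, C, D, E} --y--> {A, B, C, D, E}  [seen]
{A, C, E} --x--> {A, B, C, D, E}  [seen]
{A, C, E} --y--> {A, C, D, E}  [new]
{A, C, D, E} --x--> {A, B, C, D, E}  [seen]
{A, C, D, E} --y--> {A, C, D, E}  [seen]
Reachable DFA states: {A}, {B, E}, {A, E}, {A, B, C, D, E}, {A, B, C, E}, {B, C, D, E}, {A, C, E}, {A, C, D, E}.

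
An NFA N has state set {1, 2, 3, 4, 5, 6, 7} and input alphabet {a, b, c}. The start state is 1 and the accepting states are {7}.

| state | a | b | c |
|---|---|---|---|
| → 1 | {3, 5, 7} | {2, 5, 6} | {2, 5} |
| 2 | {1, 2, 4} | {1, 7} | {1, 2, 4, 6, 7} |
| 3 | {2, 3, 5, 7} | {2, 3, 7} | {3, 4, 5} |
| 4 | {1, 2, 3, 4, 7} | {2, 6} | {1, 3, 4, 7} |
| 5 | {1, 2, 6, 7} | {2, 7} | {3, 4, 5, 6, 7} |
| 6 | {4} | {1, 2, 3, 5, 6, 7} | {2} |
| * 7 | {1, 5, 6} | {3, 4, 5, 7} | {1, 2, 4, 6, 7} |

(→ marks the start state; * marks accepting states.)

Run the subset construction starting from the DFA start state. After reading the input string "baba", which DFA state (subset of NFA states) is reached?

{1, 2, 3, 4, 5, 6, 7}

Start: {1}.
δ(1,b) = {2, 5, 6}.
Union: {2, 5, 6}.
After b: {2, 5, 6}.
δ(2,a) = {1, 2, 4}; δ(5,a) = {1, 2, 6, 7}; δ(6,a) = {4}.
Union: {1, 2, 4, 6, 7}.
After a: {1, 2, 4, 6, 7}.
δ(1,b) = {2, 5, 6}; δ(2,b) = {1, 7}; δ(4,b) = {2, 6}; δ(6,b) = {1, 2, 3, 5, 6, 7}; δ(7,b) = {3, 4, 5, 7}.
Union: {1, 2, 3, 4, 5, 6, 7}.
After b: {1, 2, 3, 4, 5, 6, 7}.
δ(1,a) = {3, 5, 7}; δ(2,a) = {1, 2, 4}; δ(3,a) = {2, 3, 5, 7}; δ(4,a) = {1, 2, 3, 4, 7}; δ(5,a) = {1, 2, 6, 7}; δ(6,a) = {4}; δ(7,a) = {1, 5, 6}.
Union: {1, 2, 3, 4, 5, 6, 7}.
After a: {1, 2, 3, 4, 5, 6, 7}.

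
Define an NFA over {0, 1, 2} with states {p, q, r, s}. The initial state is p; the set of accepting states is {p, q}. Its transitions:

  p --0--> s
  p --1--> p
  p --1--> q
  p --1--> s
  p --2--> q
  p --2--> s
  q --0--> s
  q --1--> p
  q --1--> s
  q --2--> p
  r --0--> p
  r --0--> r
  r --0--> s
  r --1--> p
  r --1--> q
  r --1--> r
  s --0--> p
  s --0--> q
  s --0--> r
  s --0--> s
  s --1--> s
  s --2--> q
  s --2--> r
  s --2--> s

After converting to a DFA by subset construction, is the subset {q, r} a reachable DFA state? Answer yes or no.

Start state of the DFA: {p}.
{p} --0--> {s}  [new]
{p} --1--> {p, q, s}  [new]
{p} --2--> {q, s}  [new]
{s} --0--> {p, q, r, s}  [new]
{s} --1--> {s}  [seen]
{s} --2--> {q, r, s}  [new]
{p, q, s} --0--> {p, q, r, s}  [seen]
{p, q, s} --1--> {p, q, s}  [seen]
{p, q, s} --2--> {p, q, r, s}  [seen]
{q, s} --0--> {p, q, r, s}  [seen]
{q, s} --1--> {p, s}  [new]
{q, s} --2--> {p, q, r, s}  [seen]
{p, q, r, s} --0--> {p, q, r, s}  [seen]
{p, q, r, s} --1--> {p, q, r, s}  [seen]
{p, q, r, s} --2--> {p, q, r, s}  [seen]
{q, r, s} --0--> {p, q, r, s}  [seen]
{q, r, s} --1--> {p, q, r, s}  [seen]
{q, r, s} --2--> {p, q, r, s}  [seen]
{p, s} --0--> {p, q, r, s}  [seen]
{p, s} --1--> {p, q, s}  [seen]
{p, s} --2--> {q, r, s}  [seen]
Reachable DFA states: {p}, {s}, {p, q, s}, {q, s}, {p, q, r, s}, {q, r, s}, {p, s}.
{q, r} is not among them.

no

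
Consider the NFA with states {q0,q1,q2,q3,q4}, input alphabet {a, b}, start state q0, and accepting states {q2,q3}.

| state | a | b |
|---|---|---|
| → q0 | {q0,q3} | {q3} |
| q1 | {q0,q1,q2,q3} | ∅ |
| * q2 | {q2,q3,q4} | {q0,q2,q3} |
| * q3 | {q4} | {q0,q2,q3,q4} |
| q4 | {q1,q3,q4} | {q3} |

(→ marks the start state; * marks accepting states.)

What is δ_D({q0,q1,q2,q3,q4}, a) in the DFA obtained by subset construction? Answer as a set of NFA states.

δ(q0,a) = {q0,q3}; δ(q1,a) = {q0,q1,q2,q3}; δ(q2,a) = {q2,q3,q4}; δ(q3,a) = {q4}; δ(q4,a) = {q1,q3,q4}.
Union: {q0,q1,q2,q3,q4}.

{q0,q1,q2,q3,q4}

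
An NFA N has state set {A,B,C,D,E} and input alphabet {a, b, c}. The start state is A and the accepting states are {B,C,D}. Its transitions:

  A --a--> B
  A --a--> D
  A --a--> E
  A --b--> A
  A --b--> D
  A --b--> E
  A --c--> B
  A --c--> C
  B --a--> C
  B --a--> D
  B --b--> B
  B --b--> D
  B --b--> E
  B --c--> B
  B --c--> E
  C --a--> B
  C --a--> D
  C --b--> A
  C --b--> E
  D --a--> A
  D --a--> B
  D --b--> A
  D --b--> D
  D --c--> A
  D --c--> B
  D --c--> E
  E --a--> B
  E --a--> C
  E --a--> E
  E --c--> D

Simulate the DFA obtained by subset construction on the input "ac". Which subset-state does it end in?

{A,B,D,E}

Start: {A}.
δ(A,a) = {B,D,E}.
Union: {B,D,E}.
After a: {B,D,E}.
δ(B,c) = {B,E}; δ(D,c) = {A,B,E}; δ(E,c) = {D}.
Union: {A,B,D,E}.
After c: {A,B,D,E}.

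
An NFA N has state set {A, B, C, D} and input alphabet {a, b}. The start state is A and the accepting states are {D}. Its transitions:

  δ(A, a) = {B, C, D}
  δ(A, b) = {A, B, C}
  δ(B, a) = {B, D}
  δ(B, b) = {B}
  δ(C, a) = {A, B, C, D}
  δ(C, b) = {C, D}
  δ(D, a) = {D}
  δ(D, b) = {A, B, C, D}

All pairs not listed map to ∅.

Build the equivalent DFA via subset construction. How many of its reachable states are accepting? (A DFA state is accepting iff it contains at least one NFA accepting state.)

Start state of the DFA: {A}.
{A} --a--> {B, C, D}  [new]
{A} --b--> {A, B, C}  [new]
{B, C, D} --a--> {A, B, C, D}  [new]
{B, C, D} --b--> {A, B, C, D}  [seen]
{A, B, C} --a--> {A, B, C, D}  [seen]
{A, B, C} --b--> {A, B, C, D}  [seen]
{A, B, C, D} --a--> {A, B, C, D}  [seen]
{A, B, C, D} --b--> {A, B, C, D}  [seen]
Reachable DFA states: {A}, {B, C, D}, {A, B, C}, {A, B, C, D}.
Accepting DFA states (contain an NFA accepting state): {B, C, D}, {A, B, C, D}.

2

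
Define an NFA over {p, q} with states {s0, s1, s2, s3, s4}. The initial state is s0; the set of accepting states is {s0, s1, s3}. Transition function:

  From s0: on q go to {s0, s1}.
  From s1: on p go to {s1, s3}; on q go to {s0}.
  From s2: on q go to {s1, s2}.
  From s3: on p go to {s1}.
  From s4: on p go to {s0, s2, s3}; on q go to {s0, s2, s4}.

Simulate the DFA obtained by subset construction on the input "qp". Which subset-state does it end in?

{s1, s3}

Start: {s0}.
δ(s0,q) = {s0, s1}.
Union: {s0, s1}.
After q: {s0, s1}.
δ(s0,p) = ∅; δ(s1,p) = {s1, s3}.
Union: {s1, s3}.
After p: {s1, s3}.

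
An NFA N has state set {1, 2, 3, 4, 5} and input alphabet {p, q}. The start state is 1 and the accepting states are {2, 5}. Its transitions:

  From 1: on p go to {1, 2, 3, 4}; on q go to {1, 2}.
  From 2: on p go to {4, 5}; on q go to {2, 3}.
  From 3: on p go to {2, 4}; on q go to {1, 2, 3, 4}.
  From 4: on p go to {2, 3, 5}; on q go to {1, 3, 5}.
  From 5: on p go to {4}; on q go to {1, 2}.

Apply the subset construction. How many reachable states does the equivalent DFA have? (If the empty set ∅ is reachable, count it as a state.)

Start state of the DFA: {1}.
{1} --p--> {1, 2, 3, 4}  [new]
{1} --q--> {1, 2}  [new]
{1, 2, 3, 4} --p--> {1, 2, 3, 4, 5}  [new]
{1, 2, 3, 4} --q--> {1, 2, 3, 4, 5}  [seen]
{1, 2} --p--> {1, 2, 3, 4, 5}  [seen]
{1, 2} --q--> {1, 2, 3}  [new]
{1, 2, 3, 4, 5} --p--> {1, 2, 3, 4, 5}  [seen]
{1, 2, 3, 4, 5} --q--> {1, 2, 3, 4, 5}  [seen]
{1, 2, 3} --p--> {1, 2, 3, 4, 5}  [seen]
{1, 2, 3} --q--> {1, 2, 3, 4}  [seen]
Reachable DFA states: {1}, {1, 2, 3, 4}, {1, 2}, {1, 2, 3, 4, 5}, {1, 2, 3}.

5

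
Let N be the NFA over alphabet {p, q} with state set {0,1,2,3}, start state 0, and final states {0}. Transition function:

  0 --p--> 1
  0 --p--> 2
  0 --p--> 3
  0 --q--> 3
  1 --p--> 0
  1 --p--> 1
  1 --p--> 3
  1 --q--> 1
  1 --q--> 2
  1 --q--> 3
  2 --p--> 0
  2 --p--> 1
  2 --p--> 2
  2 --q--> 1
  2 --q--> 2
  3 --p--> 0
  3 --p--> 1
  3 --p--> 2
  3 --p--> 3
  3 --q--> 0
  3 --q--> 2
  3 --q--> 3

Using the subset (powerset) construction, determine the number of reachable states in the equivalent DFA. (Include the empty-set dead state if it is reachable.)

Start state of the DFA: {0}.
{0} --p--> {1,2,3}  [new]
{0} --q--> {3}  [new]
{1,2,3} --p--> {0,1,2,3}  [new]
{1,2,3} --q--> {0,1,2,3}  [seen]
{3} --p--> {0,1,2,3}  [seen]
{3} --q--> {0,2,3}  [new]
{0,1,2,3} --p--> {0,1,2,3}  [seen]
{0,1,2,3} --q--> {0,1,2,3}  [seen]
{0,2,3} --p--> {0,1,2,3}  [seen]
{0,2,3} --q--> {0,1,2,3}  [seen]
Reachable DFA states: {0}, {1,2,3}, {3}, {0,1,2,3}, {0,2,3}.

5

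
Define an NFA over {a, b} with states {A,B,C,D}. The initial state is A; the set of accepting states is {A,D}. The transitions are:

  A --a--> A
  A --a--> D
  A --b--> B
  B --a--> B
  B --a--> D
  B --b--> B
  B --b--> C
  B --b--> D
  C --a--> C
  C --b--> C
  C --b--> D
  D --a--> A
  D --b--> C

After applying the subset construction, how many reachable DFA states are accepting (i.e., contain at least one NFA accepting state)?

Start state of the DFA: {A}.
{A} --a--> {A,D}  [new]
{A} --b--> {B}  [new]
{A,D} --a--> {A,D}  [seen]
{A,D} --b--> {B,C}  [new]
{B} --a--> {B,D}  [new]
{B} --b--> {B,C,D}  [new]
{B,C} --a--> {B,C,D}  [seen]
{B,C} --b--> {B,C,D}  [seen]
{B,D} --a--> {A,B,D}  [new]
{B,D} --b--> {B,C,D}  [seen]
{B,C,D} --a--> {A,B,C,D}  [new]
{B,C,D} --b--> {B,C,D}  [seen]
{A,B,D} --a--> {A,B,D}  [seen]
{A,B,D} --b--> {B,C,D}  [seen]
{A,B,C,D} --a--> {A,B,C,D}  [seen]
{A,B,C,D} --b--> {B,C,D}  [seen]
Reachable DFA states: {A}, {A,D}, {B}, {B,C}, {B,D}, {B,C,D}, {A,B,D}, {A,B,C,D}.
Accepting DFA states (contain an NFA accepting state): {A}, {A,D}, {B,D}, {B,C,D}, {A,B,D}, {A,B,C,D}.

6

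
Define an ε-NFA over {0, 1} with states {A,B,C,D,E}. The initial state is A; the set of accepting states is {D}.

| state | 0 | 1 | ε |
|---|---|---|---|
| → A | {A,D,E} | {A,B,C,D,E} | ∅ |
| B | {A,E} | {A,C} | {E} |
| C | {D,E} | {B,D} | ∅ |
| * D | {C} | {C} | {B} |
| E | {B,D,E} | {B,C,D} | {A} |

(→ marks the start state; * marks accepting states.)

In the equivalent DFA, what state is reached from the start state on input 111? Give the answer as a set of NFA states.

Start: {A}.
δ(A,1) = {A,B,C,D,E}.
Union: {A,B,C,D,E}.
After 1: {A,B,C,D,E}.
δ(A,1) = {A,B,C,D,E}; δ(B,1) = {A,C}; δ(C,1) = {B,D}; δ(D,1) = {C}; δ(E,1) = {B,C,D}.
Union: {A,B,C,D,E}.
After 1: {A,B,C,D,E}.
δ(A,1) = {A,B,C,D,E}; δ(B,1) = {A,C}; δ(C,1) = {B,D}; δ(D,1) = {C}; δ(E,1) = {B,C,D}.
Union: {A,B,C,D,E}.
After 1: {A,B,C,D,E}.

{A,B,C,D,E}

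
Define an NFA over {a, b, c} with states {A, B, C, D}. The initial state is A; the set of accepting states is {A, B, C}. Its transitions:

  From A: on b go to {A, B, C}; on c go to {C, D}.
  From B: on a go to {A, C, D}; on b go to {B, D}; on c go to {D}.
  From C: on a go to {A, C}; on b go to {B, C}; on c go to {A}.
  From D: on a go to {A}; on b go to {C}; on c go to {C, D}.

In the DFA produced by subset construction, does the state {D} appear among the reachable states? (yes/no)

Start state of the DFA: {A}.
{A} --a--> ∅  [new]
{A} --b--> {A, B, C}  [new]
{A} --c--> {C, D}  [new]
∅ --a--> ∅  [seen]
∅ --b--> ∅  [seen]
∅ --c--> ∅  [seen]
{A, B, C} --a--> {A, C, D}  [new]
{A, B, C} --b--> {A, B, C, D}  [new]
{A, B, C} --c--> {A, C, D}  [seen]
{C, D} --a--> {A, C}  [new]
{C, D} --b--> {B, C}  [new]
{C, D} --c--> {A, C, D}  [seen]
{A, C, D} --a--> {A, C}  [seen]
{A, C, D} --b--> {A, B, C}  [seen]
{A, C, D} --c--> {A, C, D}  [seen]
{A, B, C, D} --a--> {A, C, D}  [seen]
{A, B, C, D} --b--> {A, B, C, D}  [seen]
{A, B, C, D} --c--> {A, C, D}  [seen]
{A, C} --a--> {A, C}  [seen]
{A, C} --b--> {A, B, C}  [seen]
{A, C} --c--> {A, C, D}  [seen]
{B, C} --a--> {A, C, D}  [seen]
{B, C} --b--> {B, C, D}  [new]
{B, C} --c--> {A, D}  [new]
{B, C, D} --a--> {A, C, D}  [seen]
{B, C, D} --b--> {B, C, D}  [seen]
{B, C, D} --c--> {A, C, D}  [seen]
{A, D} --a--> {A}  [seen]
{A, D} --b--> {A, B, C}  [seen]
{A, D} --c--> {C, D}  [seen]
Reachable DFA states: {A}, ∅, {A, B, C}, {C, D}, {A, C, D}, {A, B, C, D}, {A, C}, {B, C}, {B, C, D}, {A, D}.
{D} is not among them.

no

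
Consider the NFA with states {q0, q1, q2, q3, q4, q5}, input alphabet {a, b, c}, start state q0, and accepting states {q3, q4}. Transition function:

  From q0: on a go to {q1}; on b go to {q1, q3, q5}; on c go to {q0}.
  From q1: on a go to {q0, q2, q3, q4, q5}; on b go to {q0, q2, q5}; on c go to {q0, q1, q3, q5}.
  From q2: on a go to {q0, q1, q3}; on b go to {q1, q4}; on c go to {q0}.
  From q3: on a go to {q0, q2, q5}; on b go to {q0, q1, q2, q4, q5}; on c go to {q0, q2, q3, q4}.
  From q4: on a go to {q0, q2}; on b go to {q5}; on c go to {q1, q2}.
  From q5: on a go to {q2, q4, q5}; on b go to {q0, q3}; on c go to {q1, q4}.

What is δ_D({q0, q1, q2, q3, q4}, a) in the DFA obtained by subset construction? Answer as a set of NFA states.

{q0, q1, q2, q3, q4, q5}

δ(q0,a) = {q1}; δ(q1,a) = {q0, q2, q3, q4, q5}; δ(q2,a) = {q0, q1, q3}; δ(q3,a) = {q0, q2, q5}; δ(q4,a) = {q0, q2}.
Union: {q0, q1, q2, q3, q4, q5}.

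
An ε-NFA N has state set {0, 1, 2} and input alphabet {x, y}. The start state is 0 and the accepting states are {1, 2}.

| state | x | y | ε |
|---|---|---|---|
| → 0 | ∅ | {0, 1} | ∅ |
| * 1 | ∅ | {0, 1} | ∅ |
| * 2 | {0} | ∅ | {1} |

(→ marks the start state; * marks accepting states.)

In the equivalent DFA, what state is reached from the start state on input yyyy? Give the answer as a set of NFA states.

{0, 1}

Start: {0}.
δ(0,y) = {0, 1}.
Union: {0, 1}.
After y: {0, 1}.
δ(0,y) = {0, 1}; δ(1,y) = {0, 1}.
Union: {0, 1}.
After y: {0, 1}.
δ(0,y) = {0, 1}; δ(1,y) = {0, 1}.
Union: {0, 1}.
After y: {0, 1}.
δ(0,y) = {0, 1}; δ(1,y) = {0, 1}.
Union: {0, 1}.
After y: {0, 1}.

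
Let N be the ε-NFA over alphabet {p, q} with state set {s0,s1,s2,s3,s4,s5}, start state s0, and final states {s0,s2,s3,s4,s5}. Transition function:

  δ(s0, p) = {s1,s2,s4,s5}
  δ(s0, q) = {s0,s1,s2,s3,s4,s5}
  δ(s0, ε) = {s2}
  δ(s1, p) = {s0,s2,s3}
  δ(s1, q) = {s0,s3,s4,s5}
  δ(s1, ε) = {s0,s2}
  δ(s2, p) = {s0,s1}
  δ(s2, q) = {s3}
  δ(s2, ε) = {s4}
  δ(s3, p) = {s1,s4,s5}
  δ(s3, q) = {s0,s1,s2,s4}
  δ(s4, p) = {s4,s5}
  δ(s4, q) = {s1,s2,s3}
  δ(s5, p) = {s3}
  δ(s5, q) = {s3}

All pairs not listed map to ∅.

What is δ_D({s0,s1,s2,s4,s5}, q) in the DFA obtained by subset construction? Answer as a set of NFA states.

δ(s0,q) = {s0,s1,s2,s3,s4,s5}; δ(s1,q) = {s0,s3,s4,s5}; δ(s2,q) = {s3}; δ(s4,q) = {s1,s2,s3}; δ(s5,q) = {s3}.
Union: {s0,s1,s2,s3,s4,s5}.

{s0,s1,s2,s3,s4,s5}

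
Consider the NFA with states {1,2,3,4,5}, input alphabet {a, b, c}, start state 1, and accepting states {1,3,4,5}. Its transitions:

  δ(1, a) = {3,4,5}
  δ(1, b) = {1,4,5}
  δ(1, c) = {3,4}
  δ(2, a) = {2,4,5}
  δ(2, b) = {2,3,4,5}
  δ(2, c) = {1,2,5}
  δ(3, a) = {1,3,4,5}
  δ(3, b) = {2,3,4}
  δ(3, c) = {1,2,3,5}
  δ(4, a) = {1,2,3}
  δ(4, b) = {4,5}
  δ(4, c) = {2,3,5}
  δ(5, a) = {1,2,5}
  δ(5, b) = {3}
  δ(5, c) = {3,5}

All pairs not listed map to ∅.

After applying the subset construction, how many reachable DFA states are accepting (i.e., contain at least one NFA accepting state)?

8

Start state of the DFA: {1}.
{1} --a--> {3,4,5}  [new]
{1} --b--> {1,4,5}  [new]
{1} --c--> {3,4}  [new]
{3,4,5} --a--> {1,2,3,4,5}  [new]
{3,4,5} --b--> {2,3,4,5}  [new]
{3,4,5} --c--> {1,2,3,5}  [new]
{1,4,5} --a--> {1,2,3,4,5}  [seen]
{1,4,5} --b--> {1,3,4,5}  [new]
{1,4,5} --c--> {2,3,4,5}  [seen]
{3,4} --a--> {1,2,3,4,5}  [seen]
{3,4} --b--> {2,3,4,5}  [seen]
{3,4} --c--> {1,2,3,5}  [seen]
{1,2,3,4,5} --a--> {1,2,3,4,5}  [seen]
{1,2,3,4,5} --b--> {1,2,3,4,5}  [seen]
{1,2,3,4,5} --c--> {1,2,3,4,5}  [seen]
{2,3,4,5} --a--> {1,2,3,4,5}  [seen]
{2,3,4,5} --b--> {2,3,4,5}  [seen]
{2,3,4,5} --c--> {1,2,3,5}  [seen]
{1,2,3,5} --a--> {1,2,3,4,5}  [seen]
{1,2,3,5} --b--> {1,2,3,4,5}  [seen]
{1,2,3,5} --c--> {1,2,3,4,5}  [seen]
{1,3,4,5} --a--> {1,2,3,4,5}  [seen]
{1,3,4,5} --b--> {1,2,3,4,5}  [seen]
{1,3,4,5} --c--> {1,2,3,4,5}  [seen]
Reachable DFA states: {1}, {3,4,5}, {1,4,5}, {3,4}, {1,2,3,4,5}, {2,3,4,5}, {1,2,3,5}, {1,3,4,5}.
Accepting DFA states (contain an NFA accepting state): {1}, {3,4,5}, {1,4,5}, {3,4}, {1,2,3,4,5}, {2,3,4,5}, {1,2,3,5}, {1,3,4,5}.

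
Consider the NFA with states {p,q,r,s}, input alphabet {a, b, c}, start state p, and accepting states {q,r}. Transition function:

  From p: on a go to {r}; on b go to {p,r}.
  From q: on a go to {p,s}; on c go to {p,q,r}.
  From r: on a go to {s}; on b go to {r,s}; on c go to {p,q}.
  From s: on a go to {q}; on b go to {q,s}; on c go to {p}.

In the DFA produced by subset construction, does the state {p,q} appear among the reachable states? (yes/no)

Start state of the DFA: {p}.
{p} --a--> {r}  [new]
{p} --b--> {p,r}  [new]
{p} --c--> ∅  [new]
{r} --a--> {s}  [new]
{r} --b--> {r,s}  [new]
{r} --c--> {p,q}  [new]
{p,r} --a--> {r,s}  [seen]
{p,r} --b--> {p,r,s}  [new]
{p,r} --c--> {p,q}  [seen]
∅ --a--> ∅  [seen]
∅ --b--> ∅  [seen]
∅ --c--> ∅  [seen]
{s} --a--> {q}  [new]
{s} --b--> {q,s}  [new]
{s} --c--> {p}  [seen]
{r,s} --a--> {q,s}  [seen]
{r,s} --b--> {q,r,s}  [new]
{r,s} --c--> {p,q}  [seen]
{p,q} --a--> {p,r,s}  [seen]
{p,q} --b--> {p,r}  [seen]
{p,q} --c--> {p,q,r}  [new]
{p,r,s} --a--> {q,r,s}  [seen]
{p,r,s} --b--> {p,q,r,s}  [new]
{p,r,s} --c--> {p,q}  [seen]
{q} --a--> {p,s}  [new]
{q} --b--> ∅  [seen]
{q} --c--> {p,q,r}  [seen]
{q,s} --a--> {p,q,s}  [new]
{q,s} --b--> {q,s}  [seen]
{q,s} --c--> {p,q,r}  [seen]
{q,r,s} --a--> {p,q,s}  [seen]
{q,r,s} --b--> {q,r,s}  [seen]
{q,r,s} --c--> {p,q,r}  [seen]
{p,q,r} --a--> {p,r,s}  [seen]
{p,q,r} --b--> {p,r,s}  [seen]
{p,q,r} --c--> {p,q,r}  [seen]
{p,q,r,s} --a--> {p,q,r,s}  [seen]
{p,q,r,s} --b--> {p,q,r,s}  [seen]
{p,q,r,s} --c--> {p,q,r}  [seen]
{p,s} --a--> {q,r}  [new]
{p,s} --b--> {p,q,r,s}  [seen]
{p,s} --c--> {p}  [seen]
{p,q,s} --a--> {p,q,r,s}  [seen]
{p,q,s} --b--> {p,q,r,s}  [seen]
{p,q,s} --c--> {p,q,r}  [seen]
{q,r} --a--> {p,s}  [seen]
{q,r} --b--> {r,s}  [seen]
{q,r} --c--> {p,q,r}  [seen]
Reachable DFA states: {p}, {r}, {p,r}, ∅, {s}, {r,s}, {p,q}, {p,r,s}, {q}, {q,s}, {q,r,s}, {p,q,r}, {p,q,r,s}, {p,s}, {p,q,s}, {q,r}.
{p,q} is among them.

yes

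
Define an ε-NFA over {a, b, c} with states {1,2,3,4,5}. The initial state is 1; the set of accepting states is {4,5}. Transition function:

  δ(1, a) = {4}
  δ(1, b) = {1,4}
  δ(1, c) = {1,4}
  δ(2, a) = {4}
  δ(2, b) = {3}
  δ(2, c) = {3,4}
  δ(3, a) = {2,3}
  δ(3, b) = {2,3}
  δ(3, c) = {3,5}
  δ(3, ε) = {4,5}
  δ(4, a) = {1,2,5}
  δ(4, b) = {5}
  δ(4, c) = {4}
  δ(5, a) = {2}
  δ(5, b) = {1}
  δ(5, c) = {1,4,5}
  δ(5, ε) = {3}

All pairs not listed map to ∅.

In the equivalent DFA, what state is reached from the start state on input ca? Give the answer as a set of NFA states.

{1,2,3,4,5}

Start: {1}.
δ(1,c) = {1,4}.
Union: {1,4}.
After c: {1,4}.
δ(1,a) = {4}; δ(4,a) = {1,2,5}.
Union: {1,2,4,5}.
ε-closure gives {1,2,3,4,5}.
After a: {1,2,3,4,5}.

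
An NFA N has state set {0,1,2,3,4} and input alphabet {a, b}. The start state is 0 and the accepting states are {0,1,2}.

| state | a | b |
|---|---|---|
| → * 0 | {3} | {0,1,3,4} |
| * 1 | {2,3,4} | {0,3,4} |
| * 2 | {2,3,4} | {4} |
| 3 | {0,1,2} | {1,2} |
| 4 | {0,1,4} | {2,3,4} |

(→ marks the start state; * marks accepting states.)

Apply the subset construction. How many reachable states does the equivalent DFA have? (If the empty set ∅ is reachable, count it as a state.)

Start state of the DFA: {0}.
{0} --a--> {3}  [new]
{0} --b--> {0,1,3,4}  [new]
{3} --a--> {0,1,2}  [new]
{3} --b--> {1,2}  [new]
{0,1,3,4} --a--> {0,1,2,3,4}  [new]
{0,1,3,4} --b--> {0,1,2,3,4}  [seen]
{0,1,2} --a--> {2,3,4}  [new]
{0,1,2} --b--> {0,1,3,4}  [seen]
{1,2} --a--> {2,3,4}  [seen]
{1,2} --b--> {0,3,4}  [new]
{0,1,2,3,4} --a--> {0,1,2,3,4}  [seen]
{0,1,2,3,4} --b--> {0,1,2,3,4}  [seen]
{2,3,4} --a--> {0,1,2,3,4}  [seen]
{2,3,4} --b--> {1,2,3,4}  [new]
{0,3,4} --a--> {0,1,2,3,4}  [seen]
{0,3,4} --b--> {0,1,2,3,4}  [seen]
{1,2,3,4} --a--> {0,1,2,3,4}  [seen]
{1,2,3,4} --b--> {0,1,2,3,4}  [seen]
Reachable DFA states: {0}, {3}, {0,1,3,4}, {0,1,2}, {1,2}, {0,1,2,3,4}, {2,3,4}, {0,3,4}, {1,2,3,4}.

9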